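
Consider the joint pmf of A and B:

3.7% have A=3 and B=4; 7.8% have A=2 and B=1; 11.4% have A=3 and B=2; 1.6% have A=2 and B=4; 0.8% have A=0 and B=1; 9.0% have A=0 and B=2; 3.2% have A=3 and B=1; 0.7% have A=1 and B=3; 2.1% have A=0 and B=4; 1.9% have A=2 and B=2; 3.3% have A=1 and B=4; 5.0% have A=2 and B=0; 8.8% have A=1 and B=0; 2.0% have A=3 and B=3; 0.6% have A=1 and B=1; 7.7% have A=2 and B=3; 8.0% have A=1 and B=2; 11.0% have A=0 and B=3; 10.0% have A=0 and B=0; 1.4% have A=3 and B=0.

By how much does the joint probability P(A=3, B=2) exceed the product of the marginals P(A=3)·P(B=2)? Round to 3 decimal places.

0.048

P(A=3) = 0.014 + 0.032 + 0.114 + 0.020 + 0.037 = 0.217.
P(B=2) = 0.090 + 0.080 + 0.019 + 0.114 = 0.303.
P(A=3, B=2) − P(A=3)P(B=2) = 0.114 − 0.217×0.303 = 0.048.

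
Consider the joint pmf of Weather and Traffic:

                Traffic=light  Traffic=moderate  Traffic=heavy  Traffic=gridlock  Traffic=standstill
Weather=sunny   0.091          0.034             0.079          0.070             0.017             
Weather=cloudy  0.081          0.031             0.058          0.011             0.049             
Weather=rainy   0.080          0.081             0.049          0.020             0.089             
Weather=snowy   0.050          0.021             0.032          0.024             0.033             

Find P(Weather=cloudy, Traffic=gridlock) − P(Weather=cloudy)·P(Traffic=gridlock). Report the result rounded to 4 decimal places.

P(Weather=cloudy) = 0.081 + 0.031 + 0.058 + 0.011 + 0.049 = 0.230.
P(Traffic=gridlock) = 0.070 + 0.011 + 0.020 + 0.024 = 0.125.
P(Weather=cloudy, Traffic=gridlock) − P(Weather=cloudy)P(Traffic=gridlock) = 0.011 − 0.230×0.125 = -0.0178.

-0.0178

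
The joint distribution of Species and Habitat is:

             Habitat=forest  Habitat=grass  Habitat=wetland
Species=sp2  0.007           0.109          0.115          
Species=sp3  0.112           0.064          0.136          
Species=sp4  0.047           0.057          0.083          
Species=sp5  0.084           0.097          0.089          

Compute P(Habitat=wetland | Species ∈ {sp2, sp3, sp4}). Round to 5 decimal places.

0.45753

P(Species=sp2) = 0.007 + 0.109 + 0.115 = 0.231.
P(Species=sp3) = 0.112 + 0.064 + 0.136 = 0.312.
P(Species=sp4) = 0.047 + 0.057 + 0.083 = 0.187.
P(Species ∈ {sp2, sp3, sp4}) = 0.231 + 0.312 + 0.187 = 0.730; P(Habitat=wetland, Species ∈ {sp2, sp3, sp4}) = 0.115 + 0.136 + 0.083 = 0.334.
P(Habitat=wetland | Species ∈ {sp2, sp3, sp4}) = 0.334/0.730 = 0.45753.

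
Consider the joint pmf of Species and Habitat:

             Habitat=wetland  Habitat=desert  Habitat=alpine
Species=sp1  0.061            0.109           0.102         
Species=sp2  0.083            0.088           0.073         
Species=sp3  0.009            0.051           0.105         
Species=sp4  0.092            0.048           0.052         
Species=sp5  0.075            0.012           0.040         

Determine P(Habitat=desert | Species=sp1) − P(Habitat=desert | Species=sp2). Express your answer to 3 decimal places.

P(Species=sp1) = 0.061 + 0.109 + 0.102 = 0.272; P(Habitat=desert | Species=sp1) = 0.109/0.272 = 0.4007.
P(Species=sp2) = 0.083 + 0.088 + 0.073 = 0.244; P(Habitat=desert | Species=sp2) = 0.088/0.244 = 0.3607.
Difference = 0.040.

0.040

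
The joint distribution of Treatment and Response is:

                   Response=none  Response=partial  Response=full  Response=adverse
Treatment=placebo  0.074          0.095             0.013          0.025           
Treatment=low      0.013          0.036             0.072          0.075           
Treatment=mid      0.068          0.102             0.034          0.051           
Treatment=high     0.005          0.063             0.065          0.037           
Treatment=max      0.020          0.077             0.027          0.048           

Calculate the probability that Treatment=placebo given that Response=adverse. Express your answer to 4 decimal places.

0.1059

P(Response=adverse) = 0.025 + 0.075 + 0.051 + 0.037 + 0.048 = 0.236.
P(Treatment=placebo | Response=adverse) = 0.025/0.236 = 0.1059.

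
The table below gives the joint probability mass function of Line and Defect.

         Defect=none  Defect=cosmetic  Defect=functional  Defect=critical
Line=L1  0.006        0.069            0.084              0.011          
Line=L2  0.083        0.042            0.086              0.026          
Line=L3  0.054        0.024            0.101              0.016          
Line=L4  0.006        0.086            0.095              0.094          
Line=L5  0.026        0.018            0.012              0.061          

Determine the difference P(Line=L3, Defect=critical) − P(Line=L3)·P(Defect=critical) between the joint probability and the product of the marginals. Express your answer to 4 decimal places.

-0.0246

P(Line=L3) = 0.054 + 0.024 + 0.101 + 0.016 = 0.195.
P(Defect=critical) = 0.011 + 0.026 + 0.016 + 0.094 + 0.061 = 0.208.
P(Line=L3, Defect=critical) − P(Line=L3)P(Defect=critical) = 0.016 − 0.195×0.208 = -0.0246.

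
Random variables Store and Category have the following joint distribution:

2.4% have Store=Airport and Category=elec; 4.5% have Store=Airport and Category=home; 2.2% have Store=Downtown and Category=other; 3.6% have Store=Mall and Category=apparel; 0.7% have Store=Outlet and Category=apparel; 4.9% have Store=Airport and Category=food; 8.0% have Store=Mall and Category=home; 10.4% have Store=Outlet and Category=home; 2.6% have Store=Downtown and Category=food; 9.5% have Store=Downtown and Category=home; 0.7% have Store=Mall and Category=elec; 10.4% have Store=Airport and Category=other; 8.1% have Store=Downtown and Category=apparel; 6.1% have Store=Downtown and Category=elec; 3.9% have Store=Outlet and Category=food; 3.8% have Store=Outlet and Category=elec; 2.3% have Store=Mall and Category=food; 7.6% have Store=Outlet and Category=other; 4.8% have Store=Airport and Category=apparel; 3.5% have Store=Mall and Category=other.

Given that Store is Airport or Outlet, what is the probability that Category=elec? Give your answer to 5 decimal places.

P(Store=Airport) = 0.049 + 0.048 + 0.024 + 0.045 + 0.104 = 0.270.
P(Store=Outlet) = 0.039 + 0.007 + 0.038 + 0.104 + 0.076 = 0.264.
P(Store ∈ {Airport, Outlet}) = 0.270 + 0.264 = 0.534; P(Category=elec, Store ∈ {Airport, Outlet}) = 0.024 + 0.038 = 0.062.
P(Category=elec | Store ∈ {Airport, Outlet}) = 0.062/0.534 = 0.11610.

0.11610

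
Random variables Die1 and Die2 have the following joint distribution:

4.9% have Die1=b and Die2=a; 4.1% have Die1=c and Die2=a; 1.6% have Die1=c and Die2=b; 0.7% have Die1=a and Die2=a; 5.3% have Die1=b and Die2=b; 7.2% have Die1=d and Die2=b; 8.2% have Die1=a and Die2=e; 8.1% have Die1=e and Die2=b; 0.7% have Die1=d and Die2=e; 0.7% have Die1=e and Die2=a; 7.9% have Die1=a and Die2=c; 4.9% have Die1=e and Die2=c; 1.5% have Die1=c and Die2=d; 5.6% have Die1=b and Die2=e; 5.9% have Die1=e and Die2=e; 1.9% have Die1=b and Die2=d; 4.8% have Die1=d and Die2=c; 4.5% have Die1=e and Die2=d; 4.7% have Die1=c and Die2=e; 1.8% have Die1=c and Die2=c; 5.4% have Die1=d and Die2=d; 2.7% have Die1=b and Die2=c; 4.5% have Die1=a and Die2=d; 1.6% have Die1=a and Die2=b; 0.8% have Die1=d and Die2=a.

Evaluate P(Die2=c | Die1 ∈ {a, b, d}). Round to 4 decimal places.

P(Die1=a) = 0.007 + 0.016 + 0.079 + 0.045 + 0.082 = 0.229.
P(Die1=b) = 0.049 + 0.053 + 0.027 + 0.019 + 0.056 = 0.204.
P(Die1=d) = 0.008 + 0.072 + 0.048 + 0.054 + 0.007 = 0.189.
P(Die1 ∈ {a, b, d}) = 0.229 + 0.204 + 0.189 = 0.622; P(Die2=c, Die1 ∈ {a, b, d}) = 0.079 + 0.027 + 0.048 = 0.154.
P(Die2=c | Die1 ∈ {a, b, d}) = 0.154/0.622 = 0.2476.

0.2476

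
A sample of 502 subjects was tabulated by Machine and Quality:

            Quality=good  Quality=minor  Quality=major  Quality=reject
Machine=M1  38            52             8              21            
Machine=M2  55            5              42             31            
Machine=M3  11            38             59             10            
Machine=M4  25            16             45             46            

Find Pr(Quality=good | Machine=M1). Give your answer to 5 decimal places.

0.31933

Total with Machine=M1: 38 + 52 + 8 + 21 = 119.
P(Quality=good | Machine=M1) = 38/119 = 0.31933.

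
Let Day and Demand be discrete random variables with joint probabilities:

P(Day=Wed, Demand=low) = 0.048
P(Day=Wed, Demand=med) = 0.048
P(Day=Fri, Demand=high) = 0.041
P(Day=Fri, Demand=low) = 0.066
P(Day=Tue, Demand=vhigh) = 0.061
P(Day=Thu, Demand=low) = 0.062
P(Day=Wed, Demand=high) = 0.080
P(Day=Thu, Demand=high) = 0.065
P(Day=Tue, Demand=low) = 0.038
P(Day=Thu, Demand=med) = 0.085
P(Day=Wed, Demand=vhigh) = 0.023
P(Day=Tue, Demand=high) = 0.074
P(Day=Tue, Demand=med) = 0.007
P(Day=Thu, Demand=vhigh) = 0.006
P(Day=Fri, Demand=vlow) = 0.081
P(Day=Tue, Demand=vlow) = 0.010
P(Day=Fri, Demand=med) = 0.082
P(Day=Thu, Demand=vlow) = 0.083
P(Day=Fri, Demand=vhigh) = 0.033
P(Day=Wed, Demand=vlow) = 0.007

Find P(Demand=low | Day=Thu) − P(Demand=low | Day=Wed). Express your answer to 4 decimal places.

P(Day=Thu) = 0.083 + 0.062 + 0.085 + 0.065 + 0.006 = 0.301; P(Demand=low | Day=Thu) = 0.062/0.301 = 0.20598.
P(Day=Wed) = 0.007 + 0.048 + 0.048 + 0.080 + 0.023 = 0.206; P(Demand=low | Day=Wed) = 0.048/0.206 = 0.23301.
Difference = -0.0270.

-0.0270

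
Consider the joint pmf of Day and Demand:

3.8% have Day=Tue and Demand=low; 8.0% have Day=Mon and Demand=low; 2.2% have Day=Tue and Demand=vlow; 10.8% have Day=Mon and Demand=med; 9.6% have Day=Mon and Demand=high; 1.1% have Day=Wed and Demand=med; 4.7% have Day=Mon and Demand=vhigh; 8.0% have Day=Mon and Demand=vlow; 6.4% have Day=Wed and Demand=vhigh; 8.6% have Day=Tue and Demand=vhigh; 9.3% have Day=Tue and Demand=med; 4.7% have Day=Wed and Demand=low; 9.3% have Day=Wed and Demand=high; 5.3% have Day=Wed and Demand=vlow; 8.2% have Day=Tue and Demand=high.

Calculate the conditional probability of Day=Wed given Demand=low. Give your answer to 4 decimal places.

0.2848

P(Demand=low) = 0.080 + 0.038 + 0.047 = 0.165.
P(Day=Wed | Demand=low) = 0.047/0.165 = 0.2848.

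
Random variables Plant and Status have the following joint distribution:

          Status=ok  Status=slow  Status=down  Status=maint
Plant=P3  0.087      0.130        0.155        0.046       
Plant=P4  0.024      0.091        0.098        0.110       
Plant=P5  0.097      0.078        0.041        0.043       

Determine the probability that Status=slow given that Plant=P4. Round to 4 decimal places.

0.2817

P(Plant=P4) = 0.024 + 0.091 + 0.098 + 0.110 = 0.323.
P(Status=slow | Plant=P4) = 0.091/0.323 = 0.2817.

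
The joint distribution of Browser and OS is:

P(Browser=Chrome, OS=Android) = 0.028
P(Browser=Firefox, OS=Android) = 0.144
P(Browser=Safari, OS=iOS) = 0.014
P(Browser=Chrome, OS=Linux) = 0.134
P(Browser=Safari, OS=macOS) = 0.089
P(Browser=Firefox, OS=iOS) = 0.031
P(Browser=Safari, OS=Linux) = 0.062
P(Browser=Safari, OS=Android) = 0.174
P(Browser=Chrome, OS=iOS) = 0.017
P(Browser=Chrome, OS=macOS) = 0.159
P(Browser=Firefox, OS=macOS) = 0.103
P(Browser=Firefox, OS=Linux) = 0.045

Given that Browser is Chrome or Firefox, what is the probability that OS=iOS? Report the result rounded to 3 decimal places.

0.073

P(Browser=Chrome) = 0.159 + 0.134 + 0.017 + 0.028 = 0.338.
P(Browser=Firefox) = 0.103 + 0.045 + 0.031 + 0.144 = 0.323.
P(Browser ∈ {Chrome, Firefox}) = 0.338 + 0.323 = 0.661; P(OS=iOS, Browser ∈ {Chrome, Firefox}) = 0.017 + 0.031 = 0.048.
P(OS=iOS | Browser ∈ {Chrome, Firefox}) = 0.048/0.661 = 0.073.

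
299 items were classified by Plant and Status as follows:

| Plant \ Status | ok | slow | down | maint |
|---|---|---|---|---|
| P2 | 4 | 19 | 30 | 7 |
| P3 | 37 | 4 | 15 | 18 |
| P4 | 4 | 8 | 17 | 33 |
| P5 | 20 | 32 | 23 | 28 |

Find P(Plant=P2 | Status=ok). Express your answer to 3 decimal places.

Total with Status=ok: 4 + 37 + 4 + 20 = 65.
P(Plant=P2 | Status=ok) = 4/65 = 0.062.

0.062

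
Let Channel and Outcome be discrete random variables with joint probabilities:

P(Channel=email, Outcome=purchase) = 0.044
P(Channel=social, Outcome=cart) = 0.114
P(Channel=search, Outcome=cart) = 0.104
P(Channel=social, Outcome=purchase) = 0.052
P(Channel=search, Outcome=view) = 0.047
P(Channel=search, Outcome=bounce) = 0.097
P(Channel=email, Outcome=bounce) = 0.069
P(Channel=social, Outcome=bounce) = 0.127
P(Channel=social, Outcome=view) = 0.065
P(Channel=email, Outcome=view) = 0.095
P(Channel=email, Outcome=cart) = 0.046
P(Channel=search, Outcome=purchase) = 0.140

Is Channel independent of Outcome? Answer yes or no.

P(Channel=search) = 0.388 and P(Outcome=purchase) = 0.236, so their product is 0.09157, but P(Channel=search, Outcome=purchase) = 0.140. Since these differ, Channel and Outcome are not independent.

no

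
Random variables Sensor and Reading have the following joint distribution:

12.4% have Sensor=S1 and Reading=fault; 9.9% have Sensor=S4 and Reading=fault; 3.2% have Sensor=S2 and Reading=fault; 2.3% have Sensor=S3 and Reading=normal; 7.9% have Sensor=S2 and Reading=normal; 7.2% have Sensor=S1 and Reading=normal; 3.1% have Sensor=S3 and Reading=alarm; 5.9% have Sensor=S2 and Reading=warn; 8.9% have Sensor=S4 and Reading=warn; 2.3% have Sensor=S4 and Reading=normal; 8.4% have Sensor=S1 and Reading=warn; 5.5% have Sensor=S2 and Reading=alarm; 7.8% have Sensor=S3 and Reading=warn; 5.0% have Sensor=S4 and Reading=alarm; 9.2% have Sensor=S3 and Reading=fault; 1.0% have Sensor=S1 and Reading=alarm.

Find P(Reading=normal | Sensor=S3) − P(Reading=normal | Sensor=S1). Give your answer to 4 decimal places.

-0.1456

P(Sensor=S3) = 0.023 + 0.078 + 0.031 + 0.092 = 0.224; P(Reading=normal | Sensor=S3) = 0.023/0.224 = 0.10268.
P(Sensor=S1) = 0.072 + 0.084 + 0.010 + 0.124 = 0.290; P(Reading=normal | Sensor=S1) = 0.072/0.290 = 0.24828.
Difference = -0.1456.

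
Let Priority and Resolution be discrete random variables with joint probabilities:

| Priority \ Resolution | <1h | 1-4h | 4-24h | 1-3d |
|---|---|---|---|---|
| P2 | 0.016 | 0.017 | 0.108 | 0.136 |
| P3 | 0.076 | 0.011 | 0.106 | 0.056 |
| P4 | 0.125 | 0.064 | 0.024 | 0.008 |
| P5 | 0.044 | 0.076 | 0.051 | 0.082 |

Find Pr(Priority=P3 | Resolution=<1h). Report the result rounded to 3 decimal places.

P(Resolution=<1h) = 0.016 + 0.076 + 0.125 + 0.044 = 0.261.
P(Priority=P3 | Resolution=<1h) = 0.076/0.261 = 0.291.

0.291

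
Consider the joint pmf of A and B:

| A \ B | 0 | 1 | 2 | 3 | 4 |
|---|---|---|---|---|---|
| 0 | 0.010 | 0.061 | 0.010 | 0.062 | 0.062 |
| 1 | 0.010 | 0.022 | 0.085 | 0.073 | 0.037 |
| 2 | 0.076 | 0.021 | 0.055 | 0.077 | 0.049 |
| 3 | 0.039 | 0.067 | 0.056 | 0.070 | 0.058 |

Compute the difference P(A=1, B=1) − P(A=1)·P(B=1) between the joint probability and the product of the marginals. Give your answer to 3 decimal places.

-0.017

P(A=1) = 0.010 + 0.022 + 0.085 + 0.073 + 0.037 = 0.227.
P(B=1) = 0.061 + 0.022 + 0.021 + 0.067 = 0.171.
P(A=1, B=1) − P(A=1)P(B=1) = 0.022 − 0.227×0.171 = -0.017.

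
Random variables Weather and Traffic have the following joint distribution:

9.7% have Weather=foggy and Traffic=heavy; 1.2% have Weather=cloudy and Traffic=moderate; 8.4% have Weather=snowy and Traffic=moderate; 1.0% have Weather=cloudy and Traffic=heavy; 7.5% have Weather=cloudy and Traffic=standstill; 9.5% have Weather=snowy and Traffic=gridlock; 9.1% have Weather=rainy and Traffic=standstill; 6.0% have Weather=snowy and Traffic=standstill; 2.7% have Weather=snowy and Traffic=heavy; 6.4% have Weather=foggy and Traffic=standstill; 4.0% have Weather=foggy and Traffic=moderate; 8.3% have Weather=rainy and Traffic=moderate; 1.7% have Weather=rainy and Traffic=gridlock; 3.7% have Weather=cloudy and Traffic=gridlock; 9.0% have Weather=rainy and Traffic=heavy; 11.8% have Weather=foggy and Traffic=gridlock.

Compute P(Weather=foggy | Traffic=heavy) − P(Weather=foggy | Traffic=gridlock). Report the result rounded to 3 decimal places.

P(Traffic=heavy) = 0.010 + 0.090 + 0.027 + 0.097 = 0.224; P(Weather=foggy | Traffic=heavy) = 0.097/0.224 = 0.4330.
P(Traffic=gridlock) = 0.037 + 0.017 + 0.095 + 0.118 = 0.267; P(Weather=foggy | Traffic=gridlock) = 0.118/0.267 = 0.4419.
Difference = -0.009.

-0.009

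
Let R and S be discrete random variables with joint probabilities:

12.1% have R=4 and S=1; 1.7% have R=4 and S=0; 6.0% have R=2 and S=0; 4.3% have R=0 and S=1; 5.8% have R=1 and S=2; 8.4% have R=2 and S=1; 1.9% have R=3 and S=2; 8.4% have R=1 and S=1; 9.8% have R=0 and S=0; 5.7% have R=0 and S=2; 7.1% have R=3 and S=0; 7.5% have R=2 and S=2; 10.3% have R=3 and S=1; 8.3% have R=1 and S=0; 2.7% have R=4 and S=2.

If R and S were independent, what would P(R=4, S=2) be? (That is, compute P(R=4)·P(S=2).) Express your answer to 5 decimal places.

0.03894

P(R=4) = 0.017 + 0.121 + 0.027 = 0.165.
P(S=2) = 0.057 + 0.058 + 0.075 + 0.019 + 0.027 = 0.236.
Product: 0.165 × 0.236 = 0.03894.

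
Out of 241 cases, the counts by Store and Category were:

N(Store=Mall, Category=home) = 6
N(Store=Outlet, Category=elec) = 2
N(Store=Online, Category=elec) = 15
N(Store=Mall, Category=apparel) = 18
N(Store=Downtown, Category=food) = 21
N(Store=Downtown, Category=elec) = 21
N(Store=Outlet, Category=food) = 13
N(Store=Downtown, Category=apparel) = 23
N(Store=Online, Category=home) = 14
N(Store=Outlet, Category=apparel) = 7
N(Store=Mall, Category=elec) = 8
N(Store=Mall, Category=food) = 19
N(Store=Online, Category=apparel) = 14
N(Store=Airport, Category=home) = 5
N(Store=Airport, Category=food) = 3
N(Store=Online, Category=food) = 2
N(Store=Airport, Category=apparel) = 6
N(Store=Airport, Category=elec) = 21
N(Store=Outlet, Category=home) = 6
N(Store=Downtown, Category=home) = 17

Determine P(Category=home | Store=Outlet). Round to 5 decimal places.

0.21429

Total with Store=Outlet: 13 + 7 + 2 + 6 = 28.
P(Category=home | Store=Outlet) = 6/28 = 0.21429.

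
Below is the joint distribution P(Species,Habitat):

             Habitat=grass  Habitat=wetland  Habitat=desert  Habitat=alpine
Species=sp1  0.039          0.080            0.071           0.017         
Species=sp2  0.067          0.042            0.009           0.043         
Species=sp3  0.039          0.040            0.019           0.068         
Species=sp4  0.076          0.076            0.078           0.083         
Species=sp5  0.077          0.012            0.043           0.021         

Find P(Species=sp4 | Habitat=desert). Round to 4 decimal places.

P(Habitat=desert) = 0.071 + 0.009 + 0.019 + 0.078 + 0.043 = 0.220.
P(Species=sp4 | Habitat=desert) = 0.078/0.220 = 0.3545.

0.3545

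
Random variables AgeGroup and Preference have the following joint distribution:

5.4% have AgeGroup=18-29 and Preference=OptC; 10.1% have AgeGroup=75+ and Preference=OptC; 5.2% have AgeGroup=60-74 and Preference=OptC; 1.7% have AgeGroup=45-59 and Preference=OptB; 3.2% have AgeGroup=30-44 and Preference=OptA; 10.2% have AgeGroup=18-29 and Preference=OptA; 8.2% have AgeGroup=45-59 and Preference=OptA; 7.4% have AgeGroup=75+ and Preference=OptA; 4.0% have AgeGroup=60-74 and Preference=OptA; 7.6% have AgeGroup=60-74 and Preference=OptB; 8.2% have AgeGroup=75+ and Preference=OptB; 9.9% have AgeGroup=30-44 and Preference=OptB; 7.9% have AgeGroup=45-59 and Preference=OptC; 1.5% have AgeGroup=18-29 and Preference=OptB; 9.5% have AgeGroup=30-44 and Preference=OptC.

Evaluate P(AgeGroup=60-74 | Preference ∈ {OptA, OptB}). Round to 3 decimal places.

P(Preference=OptA) = 0.102 + 0.032 + 0.082 + 0.040 + 0.074 = 0.330.
P(Preference=OptB) = 0.015 + 0.099 + 0.017 + 0.076 + 0.082 = 0.289.
P(Preference ∈ {OptA, OptB}) = 0.330 + 0.289 = 0.619; P(AgeGroup=60-74, Preference ∈ {OptA, OptB}) = 0.040 + 0.076 = 0.116.
P(AgeGroup=60-74 | Preference ∈ {OptA, OptB}) = 0.116/0.619 = 0.187.

0.187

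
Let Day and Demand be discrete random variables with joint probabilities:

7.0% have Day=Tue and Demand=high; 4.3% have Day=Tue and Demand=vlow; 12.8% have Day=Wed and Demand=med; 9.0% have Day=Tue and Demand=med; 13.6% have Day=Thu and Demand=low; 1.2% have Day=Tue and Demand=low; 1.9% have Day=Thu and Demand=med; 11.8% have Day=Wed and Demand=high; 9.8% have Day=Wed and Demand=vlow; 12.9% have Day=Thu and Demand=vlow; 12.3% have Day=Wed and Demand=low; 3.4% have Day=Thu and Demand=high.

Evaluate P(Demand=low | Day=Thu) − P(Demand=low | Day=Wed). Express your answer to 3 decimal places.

0.164

P(Day=Thu) = 0.129 + 0.136 + 0.019 + 0.034 = 0.318; P(Demand=low | Day=Thu) = 0.136/0.318 = 0.4277.
P(Day=Wed) = 0.098 + 0.123 + 0.128 + 0.118 = 0.467; P(Demand=low | Day=Wed) = 0.123/0.467 = 0.2634.
Difference = 0.164.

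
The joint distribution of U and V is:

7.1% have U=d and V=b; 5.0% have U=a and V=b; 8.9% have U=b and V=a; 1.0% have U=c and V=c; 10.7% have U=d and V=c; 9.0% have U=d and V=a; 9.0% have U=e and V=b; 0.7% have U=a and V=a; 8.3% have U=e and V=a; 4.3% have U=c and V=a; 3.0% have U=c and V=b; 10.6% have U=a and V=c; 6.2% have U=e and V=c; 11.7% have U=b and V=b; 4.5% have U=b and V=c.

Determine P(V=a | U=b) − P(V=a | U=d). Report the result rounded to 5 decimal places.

0.01876

P(U=b) = 0.089 + 0.117 + 0.045 = 0.251; P(V=a | U=b) = 0.089/0.251 = 0.354582.
P(U=d) = 0.090 + 0.071 + 0.107 = 0.268; P(V=a | U=d) = 0.090/0.268 = 0.335821.
Difference = 0.01876.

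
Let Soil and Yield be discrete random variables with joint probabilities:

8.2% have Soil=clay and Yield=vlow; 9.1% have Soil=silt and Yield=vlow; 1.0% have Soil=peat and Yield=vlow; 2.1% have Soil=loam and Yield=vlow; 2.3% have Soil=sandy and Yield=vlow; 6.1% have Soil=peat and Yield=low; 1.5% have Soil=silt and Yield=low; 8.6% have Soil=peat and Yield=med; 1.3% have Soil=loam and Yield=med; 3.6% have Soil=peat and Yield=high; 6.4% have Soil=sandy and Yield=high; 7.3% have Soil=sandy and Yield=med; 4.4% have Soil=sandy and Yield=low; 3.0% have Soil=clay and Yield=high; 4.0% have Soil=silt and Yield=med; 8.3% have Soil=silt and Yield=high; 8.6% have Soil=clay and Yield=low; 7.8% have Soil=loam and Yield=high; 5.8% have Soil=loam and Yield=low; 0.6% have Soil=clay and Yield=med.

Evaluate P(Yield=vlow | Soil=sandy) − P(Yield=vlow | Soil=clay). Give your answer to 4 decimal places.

P(Soil=sandy) = 0.023 + 0.044 + 0.073 + 0.064 = 0.204; P(Yield=vlow | Soil=sandy) = 0.023/0.204 = 0.11275.
P(Soil=clay) = 0.082 + 0.086 + 0.006 + 0.030 = 0.204; P(Yield=vlow | Soil=clay) = 0.082/0.204 = 0.40196.
Difference = -0.2892.

-0.2892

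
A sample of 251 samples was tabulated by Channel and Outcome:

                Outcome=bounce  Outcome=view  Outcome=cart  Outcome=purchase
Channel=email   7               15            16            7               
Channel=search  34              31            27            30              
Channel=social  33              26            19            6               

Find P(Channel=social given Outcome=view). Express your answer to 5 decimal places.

0.36111

Total with Outcome=view: 15 + 31 + 26 = 72.
P(Channel=social | Outcome=view) = 26/72 = 0.36111.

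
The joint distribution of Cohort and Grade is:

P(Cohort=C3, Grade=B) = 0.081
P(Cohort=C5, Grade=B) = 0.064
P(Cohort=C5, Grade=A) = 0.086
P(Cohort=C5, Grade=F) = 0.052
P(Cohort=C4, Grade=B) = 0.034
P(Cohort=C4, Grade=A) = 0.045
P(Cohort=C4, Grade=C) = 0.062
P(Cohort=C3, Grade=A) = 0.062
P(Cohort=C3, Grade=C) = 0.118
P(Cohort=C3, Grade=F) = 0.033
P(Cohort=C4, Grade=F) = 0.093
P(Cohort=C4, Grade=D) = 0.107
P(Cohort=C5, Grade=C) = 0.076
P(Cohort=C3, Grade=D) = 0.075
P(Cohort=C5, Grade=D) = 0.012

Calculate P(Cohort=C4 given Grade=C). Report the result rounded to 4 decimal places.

0.2422

P(Grade=C) = 0.118 + 0.062 + 0.076 = 0.256.
P(Cohort=C4 | Grade=C) = 0.062/0.256 = 0.2422.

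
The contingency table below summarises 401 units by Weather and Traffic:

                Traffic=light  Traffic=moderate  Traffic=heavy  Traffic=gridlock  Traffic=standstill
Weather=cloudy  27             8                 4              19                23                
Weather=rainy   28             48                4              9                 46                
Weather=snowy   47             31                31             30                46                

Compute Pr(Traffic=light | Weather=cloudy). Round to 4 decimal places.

0.3333

Total with Weather=cloudy: 27 + 8 + 4 + 19 + 23 = 81.
P(Traffic=light | Weather=cloudy) = 27/81 = 0.3333.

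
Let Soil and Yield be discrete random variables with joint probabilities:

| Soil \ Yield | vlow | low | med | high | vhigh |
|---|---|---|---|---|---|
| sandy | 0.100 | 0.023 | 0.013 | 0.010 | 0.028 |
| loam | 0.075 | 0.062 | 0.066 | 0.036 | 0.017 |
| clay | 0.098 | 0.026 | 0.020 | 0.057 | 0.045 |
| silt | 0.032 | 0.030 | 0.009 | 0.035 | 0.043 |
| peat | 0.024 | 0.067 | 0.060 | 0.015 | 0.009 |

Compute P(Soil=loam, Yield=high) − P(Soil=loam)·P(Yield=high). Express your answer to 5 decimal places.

-0.00317

P(Soil=loam) = 0.075 + 0.062 + 0.066 + 0.036 + 0.017 = 0.256.
P(Yield=high) = 0.010 + 0.036 + 0.057 + 0.035 + 0.015 = 0.153.
P(Soil=loam, Yield=high) − P(Soil=loam)P(Yield=high) = 0.036 − 0.256×0.153 = -0.00317.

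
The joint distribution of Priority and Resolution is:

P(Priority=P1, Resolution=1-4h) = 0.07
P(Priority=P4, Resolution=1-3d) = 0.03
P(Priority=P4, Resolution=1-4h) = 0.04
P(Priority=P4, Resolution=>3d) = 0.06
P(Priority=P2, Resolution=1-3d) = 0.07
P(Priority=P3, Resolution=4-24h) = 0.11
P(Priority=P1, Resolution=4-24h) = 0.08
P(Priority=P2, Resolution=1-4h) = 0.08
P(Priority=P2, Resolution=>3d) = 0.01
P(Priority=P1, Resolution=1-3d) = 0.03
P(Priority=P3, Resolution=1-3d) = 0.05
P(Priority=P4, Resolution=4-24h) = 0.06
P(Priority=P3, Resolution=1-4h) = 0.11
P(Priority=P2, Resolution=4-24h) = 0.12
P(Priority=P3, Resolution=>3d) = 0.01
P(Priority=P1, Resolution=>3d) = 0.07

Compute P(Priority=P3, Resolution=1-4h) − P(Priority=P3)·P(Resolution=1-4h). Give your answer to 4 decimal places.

0.0260

P(Priority=P3) = 0.11 + 0.11 + 0.05 + 0.01 = 0.28.
P(Resolution=1-4h) = 0.07 + 0.08 + 0.11 + 0.04 = 0.30.
P(Priority=P3, Resolution=1-4h) − P(Priority=P3)P(Resolution=1-4h) = 0.11 − 0.28×0.30 = 0.0260.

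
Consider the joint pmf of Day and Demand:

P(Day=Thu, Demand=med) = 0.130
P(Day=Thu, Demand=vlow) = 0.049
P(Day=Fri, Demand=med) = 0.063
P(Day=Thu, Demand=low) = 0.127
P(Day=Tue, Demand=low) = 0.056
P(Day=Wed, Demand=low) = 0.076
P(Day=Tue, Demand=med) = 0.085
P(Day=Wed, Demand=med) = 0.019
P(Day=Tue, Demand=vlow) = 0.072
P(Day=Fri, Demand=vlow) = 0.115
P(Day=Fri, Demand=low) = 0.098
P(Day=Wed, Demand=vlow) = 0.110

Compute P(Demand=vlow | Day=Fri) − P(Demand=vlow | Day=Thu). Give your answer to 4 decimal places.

P(Day=Fri) = 0.115 + 0.098 + 0.063 = 0.276; P(Demand=vlow | Day=Fri) = 0.115/0.276 = 0.41667.
P(Day=Thu) = 0.049 + 0.127 + 0.130 = 0.306; P(Demand=vlow | Day=Thu) = 0.049/0.306 = 0.16013.
Difference = 0.2565.

0.2565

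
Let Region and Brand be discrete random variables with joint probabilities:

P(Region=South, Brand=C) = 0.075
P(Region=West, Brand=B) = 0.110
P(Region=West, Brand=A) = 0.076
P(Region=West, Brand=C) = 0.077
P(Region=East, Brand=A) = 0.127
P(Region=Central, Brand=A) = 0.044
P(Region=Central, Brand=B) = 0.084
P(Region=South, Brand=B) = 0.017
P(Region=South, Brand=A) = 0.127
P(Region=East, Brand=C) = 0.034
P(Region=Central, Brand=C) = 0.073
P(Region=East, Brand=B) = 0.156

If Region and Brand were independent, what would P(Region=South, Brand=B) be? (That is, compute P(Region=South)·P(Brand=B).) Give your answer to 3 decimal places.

0.080

P(Region=South) = 0.127 + 0.017 + 0.075 = 0.219.
P(Brand=B) = 0.017 + 0.156 + 0.110 + 0.084 = 0.367.
Product: 0.219 × 0.367 = 0.080.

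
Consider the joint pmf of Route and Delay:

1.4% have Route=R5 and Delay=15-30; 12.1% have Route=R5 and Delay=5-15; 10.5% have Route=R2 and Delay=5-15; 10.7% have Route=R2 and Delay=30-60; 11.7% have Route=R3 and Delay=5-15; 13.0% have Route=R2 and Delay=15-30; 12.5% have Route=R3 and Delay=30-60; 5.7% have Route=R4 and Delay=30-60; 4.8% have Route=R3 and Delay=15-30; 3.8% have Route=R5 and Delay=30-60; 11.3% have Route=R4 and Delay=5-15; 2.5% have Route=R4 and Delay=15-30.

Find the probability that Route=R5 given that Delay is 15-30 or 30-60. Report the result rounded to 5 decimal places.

0.09559

P(Delay=15-30) = 0.130 + 0.048 + 0.025 + 0.014 = 0.217.
P(Delay=30-60) = 0.107 + 0.125 + 0.057 + 0.038 = 0.327.
P(Delay ∈ {15-30, 30-60}) = 0.217 + 0.327 = 0.544; P(Route=R5, Delay ∈ {15-30, 30-60}) = 0.014 + 0.038 = 0.052.
P(Route=R5 | Delay ∈ {15-30, 30-60}) = 0.052/0.544 = 0.09559.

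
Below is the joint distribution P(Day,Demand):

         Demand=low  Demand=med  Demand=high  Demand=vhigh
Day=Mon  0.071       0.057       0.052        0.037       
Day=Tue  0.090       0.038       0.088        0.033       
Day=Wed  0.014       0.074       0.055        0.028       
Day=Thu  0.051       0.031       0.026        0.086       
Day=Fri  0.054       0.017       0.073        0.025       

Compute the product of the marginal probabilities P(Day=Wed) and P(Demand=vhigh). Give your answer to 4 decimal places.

0.0357

P(Day=Wed) = 0.014 + 0.074 + 0.055 + 0.028 = 0.171.
P(Demand=vhigh) = 0.037 + 0.033 + 0.028 + 0.086 + 0.025 = 0.209.
Product: 0.171 × 0.209 = 0.0357.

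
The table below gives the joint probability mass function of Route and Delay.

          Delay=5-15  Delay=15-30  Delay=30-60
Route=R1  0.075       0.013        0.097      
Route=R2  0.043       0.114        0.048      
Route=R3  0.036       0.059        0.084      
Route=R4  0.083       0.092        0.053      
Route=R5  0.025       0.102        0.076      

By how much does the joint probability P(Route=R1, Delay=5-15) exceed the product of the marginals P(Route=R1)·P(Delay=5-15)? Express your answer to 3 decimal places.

P(Route=R1) = 0.075 + 0.013 + 0.097 = 0.185.
P(Delay=5-15) = 0.075 + 0.043 + 0.036 + 0.083 + 0.025 = 0.262.
P(Route=R1, Delay=5-15) − P(Route=R1)P(Delay=5-15) = 0.075 − 0.185×0.262 = 0.027.

0.027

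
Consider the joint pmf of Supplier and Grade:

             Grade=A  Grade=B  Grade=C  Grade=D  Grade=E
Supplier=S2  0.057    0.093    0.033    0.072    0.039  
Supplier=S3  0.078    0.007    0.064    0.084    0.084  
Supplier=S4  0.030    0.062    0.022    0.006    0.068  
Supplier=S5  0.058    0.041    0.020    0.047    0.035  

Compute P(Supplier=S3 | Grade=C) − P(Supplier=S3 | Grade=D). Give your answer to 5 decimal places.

0.05852

P(Grade=C) = 0.033 + 0.064 + 0.022 + 0.020 = 0.139; P(Supplier=S3 | Grade=C) = 0.064/0.139 = 0.460432.
P(Grade=D) = 0.072 + 0.084 + 0.006 + 0.047 = 0.209; P(Supplier=S3 | Grade=D) = 0.084/0.209 = 0.401914.
Difference = 0.05852.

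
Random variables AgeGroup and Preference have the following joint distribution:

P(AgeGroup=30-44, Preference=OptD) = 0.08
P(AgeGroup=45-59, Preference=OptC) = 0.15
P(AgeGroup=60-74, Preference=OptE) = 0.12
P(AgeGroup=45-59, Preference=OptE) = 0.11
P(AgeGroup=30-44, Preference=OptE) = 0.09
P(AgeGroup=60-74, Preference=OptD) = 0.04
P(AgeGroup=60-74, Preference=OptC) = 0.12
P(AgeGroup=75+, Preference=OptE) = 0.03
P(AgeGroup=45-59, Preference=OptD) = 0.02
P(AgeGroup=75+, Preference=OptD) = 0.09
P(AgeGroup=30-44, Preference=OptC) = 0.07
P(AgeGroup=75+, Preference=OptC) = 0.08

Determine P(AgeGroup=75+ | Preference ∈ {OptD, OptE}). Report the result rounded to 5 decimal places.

P(Preference=OptD) = 0.08 + 0.02 + 0.04 + 0.09 = 0.23.
P(Preference=OptE) = 0.09 + 0.11 + 0.12 + 0.03 = 0.35.
P(Preference ∈ {OptD, OptE}) = 0.23 + 0.35 = 0.58; P(AgeGroup=75+, Preference ∈ {OptD, OptE}) = 0.09 + 0.03 = 0.12.
P(AgeGroup=75+ | Preference ∈ {OptD, OptE}) = 0.12/0.58 = 0.20690.

0.20690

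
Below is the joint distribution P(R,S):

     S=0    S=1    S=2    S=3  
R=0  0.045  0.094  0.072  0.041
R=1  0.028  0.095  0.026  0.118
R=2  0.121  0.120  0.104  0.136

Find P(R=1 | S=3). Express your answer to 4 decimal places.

0.4000

P(S=3) = 0.041 + 0.118 + 0.136 = 0.295.
P(R=1 | S=3) = 0.118/0.295 = 0.4000.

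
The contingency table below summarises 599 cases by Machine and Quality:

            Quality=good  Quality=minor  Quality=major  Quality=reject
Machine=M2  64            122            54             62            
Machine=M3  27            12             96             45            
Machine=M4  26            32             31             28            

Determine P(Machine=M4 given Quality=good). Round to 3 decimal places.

Total with Quality=good: 64 + 27 + 26 = 117.
P(Machine=M4 | Quality=good) = 26/117 = 0.222.

0.222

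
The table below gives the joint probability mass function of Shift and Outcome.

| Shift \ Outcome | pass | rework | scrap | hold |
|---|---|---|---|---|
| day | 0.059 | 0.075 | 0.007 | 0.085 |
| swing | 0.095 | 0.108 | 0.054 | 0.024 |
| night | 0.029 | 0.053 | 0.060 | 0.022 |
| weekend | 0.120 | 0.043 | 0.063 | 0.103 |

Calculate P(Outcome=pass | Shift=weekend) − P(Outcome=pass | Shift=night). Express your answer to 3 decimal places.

P(Shift=weekend) = 0.120 + 0.043 + 0.063 + 0.103 = 0.329; P(Outcome=pass | Shift=weekend) = 0.120/0.329 = 0.3647.
P(Shift=night) = 0.029 + 0.053 + 0.060 + 0.022 = 0.164; P(Outcome=pass | Shift=night) = 0.029/0.164 = 0.1768.
Difference = 0.188.

0.188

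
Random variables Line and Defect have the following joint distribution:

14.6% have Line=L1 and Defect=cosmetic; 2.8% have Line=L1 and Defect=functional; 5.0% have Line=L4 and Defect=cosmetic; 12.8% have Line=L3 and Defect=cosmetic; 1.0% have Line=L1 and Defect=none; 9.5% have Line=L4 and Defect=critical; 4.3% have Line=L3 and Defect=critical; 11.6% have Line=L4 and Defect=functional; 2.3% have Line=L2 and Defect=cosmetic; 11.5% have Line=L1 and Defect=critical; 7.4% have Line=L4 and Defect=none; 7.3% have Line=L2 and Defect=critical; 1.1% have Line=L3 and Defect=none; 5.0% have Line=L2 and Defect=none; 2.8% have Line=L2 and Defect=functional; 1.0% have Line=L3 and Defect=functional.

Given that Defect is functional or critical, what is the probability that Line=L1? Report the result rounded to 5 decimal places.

0.28150

P(Defect=functional) = 0.028 + 0.028 + 0.010 + 0.116 = 0.182.
P(Defect=critical) = 0.115 + 0.073 + 0.043 + 0.095 = 0.326.
P(Defect ∈ {functional, critical}) = 0.182 + 0.326 = 0.508; P(Line=L1, Defect ∈ {functional, critical}) = 0.028 + 0.115 = 0.143.
P(Line=L1 | Defect ∈ {functional, critical}) = 0.143/0.508 = 0.28150.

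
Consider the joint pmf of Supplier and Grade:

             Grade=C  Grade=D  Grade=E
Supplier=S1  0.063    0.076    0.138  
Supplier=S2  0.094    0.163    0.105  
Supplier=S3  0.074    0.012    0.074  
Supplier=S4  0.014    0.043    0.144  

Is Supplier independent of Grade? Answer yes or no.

no

P(Supplier=S2) = 0.362 and P(Grade=E) = 0.461, so their product is 0.16688, but P(Supplier=S2, Grade=E) = 0.105. Since these differ, Supplier and Grade are not independent.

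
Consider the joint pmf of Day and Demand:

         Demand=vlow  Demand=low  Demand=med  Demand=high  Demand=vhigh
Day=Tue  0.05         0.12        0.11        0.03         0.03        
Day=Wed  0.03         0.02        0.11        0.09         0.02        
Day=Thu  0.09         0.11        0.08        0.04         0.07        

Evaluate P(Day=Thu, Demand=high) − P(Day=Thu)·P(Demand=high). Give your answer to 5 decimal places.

P(Day=Thu) = 0.09 + 0.11 + 0.08 + 0.04 + 0.07 = 0.39.
P(Demand=high) = 0.03 + 0.09 + 0.04 = 0.16.
P(Day=Thu, Demand=high) − P(Day=Thu)P(Demand=high) = 0.04 − 0.39×0.16 = -0.02240.

-0.02240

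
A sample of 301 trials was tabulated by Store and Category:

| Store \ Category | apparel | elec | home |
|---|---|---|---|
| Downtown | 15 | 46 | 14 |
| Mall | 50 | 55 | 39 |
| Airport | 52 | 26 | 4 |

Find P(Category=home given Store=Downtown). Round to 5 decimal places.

Total with Store=Downtown: 15 + 46 + 14 = 75.
P(Category=home | Store=Downtown) = 14/75 = 0.18667.

0.18667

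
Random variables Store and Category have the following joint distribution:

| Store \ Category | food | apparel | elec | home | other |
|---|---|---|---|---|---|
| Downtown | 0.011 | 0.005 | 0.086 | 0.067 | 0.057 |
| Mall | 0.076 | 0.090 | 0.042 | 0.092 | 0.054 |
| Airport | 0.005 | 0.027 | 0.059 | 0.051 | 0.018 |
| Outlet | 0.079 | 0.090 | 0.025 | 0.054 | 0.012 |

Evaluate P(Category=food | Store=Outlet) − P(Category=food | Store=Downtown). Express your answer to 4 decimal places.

P(Store=Outlet) = 0.079 + 0.090 + 0.025 + 0.054 + 0.012 = 0.260; P(Category=food | Store=Outlet) = 0.079/0.260 = 0.30385.
P(Store=Downtown) = 0.011 + 0.005 + 0.086 + 0.067 + 0.057 = 0.226; P(Category=food | Store=Downtown) = 0.011/0.226 = 0.04867.
Difference = 0.2552.

0.2552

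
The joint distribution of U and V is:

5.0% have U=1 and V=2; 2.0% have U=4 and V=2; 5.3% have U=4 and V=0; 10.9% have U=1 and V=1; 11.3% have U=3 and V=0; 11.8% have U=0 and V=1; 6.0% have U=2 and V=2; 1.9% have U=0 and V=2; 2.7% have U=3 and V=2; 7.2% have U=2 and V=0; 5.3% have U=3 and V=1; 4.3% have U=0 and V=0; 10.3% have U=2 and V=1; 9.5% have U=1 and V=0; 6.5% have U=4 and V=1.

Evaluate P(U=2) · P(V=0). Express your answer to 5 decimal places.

P(U=2) = 0.072 + 0.103 + 0.060 = 0.235.
P(V=0) = 0.043 + 0.095 + 0.072 + 0.113 + 0.053 = 0.376.
Product: 0.235 × 0.376 = 0.08836.

0.08836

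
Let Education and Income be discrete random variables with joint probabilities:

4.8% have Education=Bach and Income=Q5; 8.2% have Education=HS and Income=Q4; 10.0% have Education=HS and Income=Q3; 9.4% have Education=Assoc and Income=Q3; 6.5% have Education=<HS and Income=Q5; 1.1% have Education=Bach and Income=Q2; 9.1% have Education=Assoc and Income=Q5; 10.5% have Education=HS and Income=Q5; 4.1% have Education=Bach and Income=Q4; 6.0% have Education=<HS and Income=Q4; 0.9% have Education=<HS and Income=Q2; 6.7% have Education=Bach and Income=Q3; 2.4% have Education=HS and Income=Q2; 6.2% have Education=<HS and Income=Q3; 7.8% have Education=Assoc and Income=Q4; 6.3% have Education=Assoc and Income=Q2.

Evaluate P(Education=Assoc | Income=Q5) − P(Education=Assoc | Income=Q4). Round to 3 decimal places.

-0.004

P(Income=Q5) = 0.065 + 0.105 + 0.091 + 0.048 = 0.309; P(Education=Assoc | Income=Q5) = 0.091/0.309 = 0.2945.
P(Income=Q4) = 0.060 + 0.082 + 0.078 + 0.041 = 0.261; P(Education=Assoc | Income=Q4) = 0.078/0.261 = 0.2989.
Difference = -0.004.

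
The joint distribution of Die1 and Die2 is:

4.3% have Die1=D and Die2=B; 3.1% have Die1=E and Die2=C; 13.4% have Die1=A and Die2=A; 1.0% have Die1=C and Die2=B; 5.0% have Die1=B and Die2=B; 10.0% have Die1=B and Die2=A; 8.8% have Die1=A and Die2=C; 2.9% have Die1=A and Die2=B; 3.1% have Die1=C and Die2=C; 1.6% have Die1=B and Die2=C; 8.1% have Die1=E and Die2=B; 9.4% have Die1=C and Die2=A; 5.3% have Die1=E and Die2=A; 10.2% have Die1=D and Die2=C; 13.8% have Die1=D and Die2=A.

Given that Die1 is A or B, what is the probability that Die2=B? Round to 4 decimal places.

P(Die1=A) = 0.134 + 0.029 + 0.088 = 0.251.
P(Die1=B) = 0.100 + 0.050 + 0.016 = 0.166.
P(Die1 ∈ {A, B}) = 0.251 + 0.166 = 0.417; P(Die2=B, Die1 ∈ {A, B}) = 0.029 + 0.050 = 0.079.
P(Die2=B | Die1 ∈ {A, B}) = 0.079/0.417 = 0.1894.

0.1894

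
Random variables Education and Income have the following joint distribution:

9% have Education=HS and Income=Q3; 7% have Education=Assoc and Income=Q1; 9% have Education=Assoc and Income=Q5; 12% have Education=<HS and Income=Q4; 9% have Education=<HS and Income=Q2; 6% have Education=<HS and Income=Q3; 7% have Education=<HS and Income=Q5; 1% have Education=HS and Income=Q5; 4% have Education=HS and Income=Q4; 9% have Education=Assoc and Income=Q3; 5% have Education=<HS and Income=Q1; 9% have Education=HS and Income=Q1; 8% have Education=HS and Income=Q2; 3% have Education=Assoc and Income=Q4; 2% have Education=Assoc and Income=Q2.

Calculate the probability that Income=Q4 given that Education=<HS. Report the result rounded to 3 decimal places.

P(Education=<HS) = 0.05 + 0.09 + 0.06 + 0.12 + 0.07 = 0.39.
P(Income=Q4 | Education=<HS) = 0.12/0.39 = 0.308.

0.308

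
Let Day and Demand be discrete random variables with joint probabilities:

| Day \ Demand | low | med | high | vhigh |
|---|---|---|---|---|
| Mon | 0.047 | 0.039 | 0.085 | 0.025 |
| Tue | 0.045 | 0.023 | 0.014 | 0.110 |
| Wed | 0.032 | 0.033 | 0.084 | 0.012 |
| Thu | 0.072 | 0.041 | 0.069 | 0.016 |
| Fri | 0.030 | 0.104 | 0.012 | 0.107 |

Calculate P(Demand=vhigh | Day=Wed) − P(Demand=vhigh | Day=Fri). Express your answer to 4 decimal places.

-0.3484

P(Day=Wed) = 0.032 + 0.033 + 0.084 + 0.012 = 0.161; P(Demand=vhigh | Day=Wed) = 0.012/0.161 = 0.07453.
P(Day=Fri) = 0.030 + 0.104 + 0.012 + 0.107 = 0.253; P(Demand=vhigh | Day=Fri) = 0.107/0.253 = 0.42292.
Difference = -0.3484.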